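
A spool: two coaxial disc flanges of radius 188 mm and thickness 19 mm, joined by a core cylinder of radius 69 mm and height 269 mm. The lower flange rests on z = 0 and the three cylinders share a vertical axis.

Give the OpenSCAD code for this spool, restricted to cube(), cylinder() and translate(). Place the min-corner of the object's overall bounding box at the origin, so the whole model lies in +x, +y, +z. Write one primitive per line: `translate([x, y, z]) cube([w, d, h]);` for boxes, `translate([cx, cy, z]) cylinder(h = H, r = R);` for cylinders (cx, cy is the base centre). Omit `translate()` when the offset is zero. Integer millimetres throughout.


translate([188, 188, 0]) cylinder(h = 19, r = 188);
translate([188, 188, 19]) cylinder(h = 269, r = 69);
translate([188, 188, 288]) cylinder(h = 19, r = 188);


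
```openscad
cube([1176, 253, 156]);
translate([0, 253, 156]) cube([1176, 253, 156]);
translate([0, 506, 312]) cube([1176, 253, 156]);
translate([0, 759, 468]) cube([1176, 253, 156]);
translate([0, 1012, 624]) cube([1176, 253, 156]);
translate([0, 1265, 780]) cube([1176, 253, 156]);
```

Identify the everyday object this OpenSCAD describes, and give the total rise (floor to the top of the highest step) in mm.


A staircase. The total rise is 936 mm.

6 identical blocks, each offset up and back from the previous — a staircase. Each step is 156 mm tall and there are 6 of them, so the total rise is 6 × 156 = 936 mm.


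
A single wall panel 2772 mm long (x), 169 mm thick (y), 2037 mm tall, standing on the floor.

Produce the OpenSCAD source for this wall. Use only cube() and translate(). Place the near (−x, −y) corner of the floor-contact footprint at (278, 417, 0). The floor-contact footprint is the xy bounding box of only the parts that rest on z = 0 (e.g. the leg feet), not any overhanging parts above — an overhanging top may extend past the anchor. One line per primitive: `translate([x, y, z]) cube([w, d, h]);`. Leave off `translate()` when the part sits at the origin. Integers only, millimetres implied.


translate([278, 417, 0]) cube([2772, 169, 2037]);


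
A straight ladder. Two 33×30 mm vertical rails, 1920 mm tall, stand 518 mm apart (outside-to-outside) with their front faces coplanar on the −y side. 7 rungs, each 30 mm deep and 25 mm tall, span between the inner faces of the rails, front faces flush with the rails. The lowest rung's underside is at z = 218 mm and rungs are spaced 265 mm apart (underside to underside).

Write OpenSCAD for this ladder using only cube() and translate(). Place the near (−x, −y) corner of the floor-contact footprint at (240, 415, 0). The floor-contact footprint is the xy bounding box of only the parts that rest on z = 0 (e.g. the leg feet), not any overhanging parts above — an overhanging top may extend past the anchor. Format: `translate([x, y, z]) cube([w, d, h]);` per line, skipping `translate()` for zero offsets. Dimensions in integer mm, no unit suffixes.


// rung span = 518 - 2*33 = 452
// rung[k] z = 218 + k*265
translate([240, 415, 0]) cube([33, 30, 1920]);
translate([725, 415, 0]) cube([33, 30, 1920]);
translate([273, 415, 218]) cube([452, 30, 25]);
translate([273, 415, 483]) cube([452, 30, 25]);
translate([273, 415, 748]) cube([452, 30, 25]);
translate([273, 415, 1013]) cube([452, 30, 25]);
translate([273, 415, 1278]) cube([452, 30, 25]);
translate([273, 415, 1543]) cube([452, 30, 25]);
translate([273, 415, 1808]) cube([452, 30, 25]);


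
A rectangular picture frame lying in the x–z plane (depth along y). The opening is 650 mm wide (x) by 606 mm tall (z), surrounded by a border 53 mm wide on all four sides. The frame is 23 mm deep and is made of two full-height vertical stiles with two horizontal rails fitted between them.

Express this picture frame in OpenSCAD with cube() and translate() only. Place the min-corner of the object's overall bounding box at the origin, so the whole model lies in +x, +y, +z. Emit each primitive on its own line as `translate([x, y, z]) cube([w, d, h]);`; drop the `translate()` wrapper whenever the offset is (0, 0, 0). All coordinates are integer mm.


cube([53, 23, 712]);
translate([703, 0, 0]) cube([53, 23, 712]);
translate([53, 0, 0]) cube([650, 23, 53]);
translate([53, 0, 659]) cube([650, 23, 53]);


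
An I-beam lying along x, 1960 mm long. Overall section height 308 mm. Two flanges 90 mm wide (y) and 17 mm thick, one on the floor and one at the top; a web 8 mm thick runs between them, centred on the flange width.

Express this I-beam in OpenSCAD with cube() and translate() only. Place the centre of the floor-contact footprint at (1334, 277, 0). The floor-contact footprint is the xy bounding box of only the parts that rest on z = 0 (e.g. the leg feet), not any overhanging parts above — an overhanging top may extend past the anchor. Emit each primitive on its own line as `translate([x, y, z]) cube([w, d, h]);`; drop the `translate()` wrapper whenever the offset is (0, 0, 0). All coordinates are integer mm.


translate([354, 232, 0]) cube([1960, 90, 17]);
translate([354, 273, 17]) cube([1960, 8, 274]);
translate([354, 232, 291]) cube([1960, 90, 17]);


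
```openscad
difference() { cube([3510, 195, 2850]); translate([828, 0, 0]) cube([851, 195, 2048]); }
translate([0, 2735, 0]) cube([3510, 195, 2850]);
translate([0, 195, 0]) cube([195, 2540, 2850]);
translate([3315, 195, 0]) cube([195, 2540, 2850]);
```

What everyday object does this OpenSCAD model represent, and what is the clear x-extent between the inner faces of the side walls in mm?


A single room. The interior width is 3120 mm.

Four walls enclosing a rectangle with a door in the front wall — a room. Outside width 3510 minus two 195 mm walls gives 3120 mm.


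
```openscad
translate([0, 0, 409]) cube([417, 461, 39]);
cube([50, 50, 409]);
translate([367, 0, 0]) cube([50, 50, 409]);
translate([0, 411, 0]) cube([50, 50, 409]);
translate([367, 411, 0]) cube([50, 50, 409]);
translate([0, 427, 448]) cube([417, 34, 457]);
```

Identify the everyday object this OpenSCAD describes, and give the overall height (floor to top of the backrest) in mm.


A chair. The overall height is 905 mm.

A slab on four corner posts with a tall panel at the back — a chair. The seat slab sits at z = 409 with thickness 39, and the 457 mm backrest starts at the seat top, so the overall height is 409 + 39 + 457 = 905 mm.


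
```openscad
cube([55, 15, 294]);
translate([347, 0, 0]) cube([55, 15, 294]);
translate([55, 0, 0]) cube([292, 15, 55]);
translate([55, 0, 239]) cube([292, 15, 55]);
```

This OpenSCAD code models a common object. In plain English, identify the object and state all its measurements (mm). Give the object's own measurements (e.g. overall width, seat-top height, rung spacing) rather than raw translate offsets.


A rectangular picture frame lying in the x–z plane (depth along y). The opening is 292 mm wide (x) by 184 mm tall (z), surrounded by a border 55 mm wide on all four sides. The frame is 15 mm deep and is made of two full-height vertical stiles with two horizontal rails fitted between them.


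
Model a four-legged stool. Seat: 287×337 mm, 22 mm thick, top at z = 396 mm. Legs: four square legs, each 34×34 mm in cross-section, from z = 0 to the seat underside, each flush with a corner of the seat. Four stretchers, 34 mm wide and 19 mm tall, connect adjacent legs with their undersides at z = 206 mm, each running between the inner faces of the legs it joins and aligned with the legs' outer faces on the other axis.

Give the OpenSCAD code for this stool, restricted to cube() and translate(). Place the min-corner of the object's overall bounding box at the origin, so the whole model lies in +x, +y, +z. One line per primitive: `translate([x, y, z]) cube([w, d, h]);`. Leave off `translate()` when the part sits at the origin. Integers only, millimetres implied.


translate([0, 0, 374]) cube([287, 337, 22]);
cube([34, 34, 374]);
translate([253, 0, 0]) cube([34, 34, 374]);
translate([0, 303, 0]) cube([34, 34, 374]);
translate([253, 303, 0]) cube([34, 34, 374]);
translate([34, 0, 206]) cube([219, 34, 19]);
translate([34, 303, 206]) cube([219, 34, 19]);
translate([0, 34, 206]) cube([34, 269, 19]);
translate([253, 34, 206]) cube([34, 269, 19]);


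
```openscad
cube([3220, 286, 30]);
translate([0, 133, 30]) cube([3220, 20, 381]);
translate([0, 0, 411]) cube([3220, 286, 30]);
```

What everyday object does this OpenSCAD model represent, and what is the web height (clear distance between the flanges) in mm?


An I-beam. The web height is 381 mm.

Two wide flanges with a thin centred web — an I-beam. Overall 441 mm minus two 30 mm flanges gives a web of 441 − 2·30 = 381 mm.


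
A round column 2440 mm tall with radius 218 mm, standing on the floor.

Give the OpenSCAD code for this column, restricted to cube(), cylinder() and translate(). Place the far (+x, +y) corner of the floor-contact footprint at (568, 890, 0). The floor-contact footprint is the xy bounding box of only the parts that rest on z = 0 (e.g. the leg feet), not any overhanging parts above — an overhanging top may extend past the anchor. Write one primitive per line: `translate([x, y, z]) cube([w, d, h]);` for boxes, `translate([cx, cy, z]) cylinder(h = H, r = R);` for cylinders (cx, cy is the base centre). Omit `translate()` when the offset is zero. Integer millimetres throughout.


translate([350, 672, 0]) cylinder(h = 2440, r = 218);


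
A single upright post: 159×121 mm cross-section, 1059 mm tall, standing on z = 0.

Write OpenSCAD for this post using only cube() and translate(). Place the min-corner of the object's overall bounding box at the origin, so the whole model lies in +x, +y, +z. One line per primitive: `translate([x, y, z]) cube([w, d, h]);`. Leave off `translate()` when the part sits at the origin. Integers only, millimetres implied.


cube([159, 121, 1059]);


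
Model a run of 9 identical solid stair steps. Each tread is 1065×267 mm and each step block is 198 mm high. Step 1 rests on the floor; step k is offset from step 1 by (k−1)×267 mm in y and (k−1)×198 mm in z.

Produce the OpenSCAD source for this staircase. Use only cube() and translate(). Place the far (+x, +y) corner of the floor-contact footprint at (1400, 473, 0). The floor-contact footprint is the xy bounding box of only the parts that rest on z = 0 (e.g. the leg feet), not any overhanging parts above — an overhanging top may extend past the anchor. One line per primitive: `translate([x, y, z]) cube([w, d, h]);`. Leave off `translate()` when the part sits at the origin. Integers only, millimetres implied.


translate([335, 206, 0]) cube([1065, 267, 198]);
translate([335, 473, 198]) cube([1065, 267, 198]);
translate([335, 740, 396]) cube([1065, 267, 198]);
translate([335, 1007, 594]) cube([1065, 267, 198]);
translate([335, 1274, 792]) cube([1065, 267, 198]);
translate([335, 1541, 990]) cube([1065, 267, 198]);
translate([335, 1808, 1188]) cube([1065, 267, 198]);
translate([335, 2075, 1386]) cube([1065, 267, 198]);
translate([335, 2342, 1584]) cube([1065, 267, 198]);


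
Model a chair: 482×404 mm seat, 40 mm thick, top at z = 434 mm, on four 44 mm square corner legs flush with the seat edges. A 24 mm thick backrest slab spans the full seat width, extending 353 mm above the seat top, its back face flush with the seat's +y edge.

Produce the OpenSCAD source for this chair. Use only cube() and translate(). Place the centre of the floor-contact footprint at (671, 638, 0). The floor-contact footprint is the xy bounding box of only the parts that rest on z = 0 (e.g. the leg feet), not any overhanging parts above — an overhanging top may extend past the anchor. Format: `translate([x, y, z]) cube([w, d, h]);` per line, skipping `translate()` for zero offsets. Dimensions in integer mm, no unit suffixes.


translate([430, 436, 394]) cube([482, 404, 40]);
translate([430, 436, 0]) cube([44, 44, 394]);
translate([868, 436, 0]) cube([44, 44, 394]);
translate([430, 796, 0]) cube([44, 44, 394]);
translate([868, 796, 0]) cube([44, 44, 394]);
translate([430, 816, 434]) cube([482, 24, 353]);


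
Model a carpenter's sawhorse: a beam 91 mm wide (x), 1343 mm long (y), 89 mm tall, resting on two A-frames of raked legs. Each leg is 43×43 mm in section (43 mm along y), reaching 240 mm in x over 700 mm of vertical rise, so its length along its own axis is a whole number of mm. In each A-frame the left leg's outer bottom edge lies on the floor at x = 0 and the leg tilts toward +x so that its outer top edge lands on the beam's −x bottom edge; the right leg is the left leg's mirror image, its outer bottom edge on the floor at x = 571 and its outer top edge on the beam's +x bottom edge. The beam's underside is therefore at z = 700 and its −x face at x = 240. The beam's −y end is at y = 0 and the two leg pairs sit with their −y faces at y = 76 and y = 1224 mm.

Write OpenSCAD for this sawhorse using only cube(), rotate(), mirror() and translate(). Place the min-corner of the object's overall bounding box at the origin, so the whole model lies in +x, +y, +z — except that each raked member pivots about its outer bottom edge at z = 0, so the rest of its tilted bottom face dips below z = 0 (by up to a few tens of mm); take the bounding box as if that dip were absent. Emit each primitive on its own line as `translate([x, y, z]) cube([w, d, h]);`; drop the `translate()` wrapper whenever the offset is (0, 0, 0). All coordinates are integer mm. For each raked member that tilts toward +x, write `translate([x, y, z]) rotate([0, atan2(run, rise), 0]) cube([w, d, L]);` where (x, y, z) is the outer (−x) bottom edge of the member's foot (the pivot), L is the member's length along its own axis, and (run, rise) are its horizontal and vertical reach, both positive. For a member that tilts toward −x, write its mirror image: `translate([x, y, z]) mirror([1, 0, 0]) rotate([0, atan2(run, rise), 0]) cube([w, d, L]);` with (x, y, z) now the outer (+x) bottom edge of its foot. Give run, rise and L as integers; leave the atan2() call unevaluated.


translate([240, 0, 700]) cube([91, 1343, 89]);
translate([0, 76, 0]) rotate([0, atan2(240, 700), 0]) cube([43, 43, 740]);
translate([571, 76, 0]) mirror([1, 0, 0]) rotate([0, atan2(240, 700), 0]) cube([43, 43, 740]);
translate([0, 1224, 0]) rotate([0, atan2(240, 700), 0]) cube([43, 43, 740]);
translate([571, 1224, 0]) mirror([1, 0, 0]) rotate([0, atan2(240, 700), 0]) cube([43, 43, 740]);


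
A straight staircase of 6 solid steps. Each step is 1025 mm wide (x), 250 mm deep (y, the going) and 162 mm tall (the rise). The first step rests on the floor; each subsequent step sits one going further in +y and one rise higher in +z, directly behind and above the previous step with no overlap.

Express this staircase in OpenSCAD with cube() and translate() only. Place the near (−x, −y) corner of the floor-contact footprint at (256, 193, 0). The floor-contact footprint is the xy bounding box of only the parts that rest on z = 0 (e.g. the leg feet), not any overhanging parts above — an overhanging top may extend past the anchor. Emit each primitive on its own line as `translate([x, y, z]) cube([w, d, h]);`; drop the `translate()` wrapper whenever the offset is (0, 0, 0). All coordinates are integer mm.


translate([256, 193, 0]) cube([1025, 250, 162]);
translate([256, 443, 162]) cube([1025, 250, 162]);
translate([256, 693, 324]) cube([1025, 250, 162]);
translate([256, 943, 486]) cube([1025, 250, 162]);
translate([256, 1193, 648]) cube([1025, 250, 162]);
translate([256, 1443, 810]) cube([1025, 250, 162]);


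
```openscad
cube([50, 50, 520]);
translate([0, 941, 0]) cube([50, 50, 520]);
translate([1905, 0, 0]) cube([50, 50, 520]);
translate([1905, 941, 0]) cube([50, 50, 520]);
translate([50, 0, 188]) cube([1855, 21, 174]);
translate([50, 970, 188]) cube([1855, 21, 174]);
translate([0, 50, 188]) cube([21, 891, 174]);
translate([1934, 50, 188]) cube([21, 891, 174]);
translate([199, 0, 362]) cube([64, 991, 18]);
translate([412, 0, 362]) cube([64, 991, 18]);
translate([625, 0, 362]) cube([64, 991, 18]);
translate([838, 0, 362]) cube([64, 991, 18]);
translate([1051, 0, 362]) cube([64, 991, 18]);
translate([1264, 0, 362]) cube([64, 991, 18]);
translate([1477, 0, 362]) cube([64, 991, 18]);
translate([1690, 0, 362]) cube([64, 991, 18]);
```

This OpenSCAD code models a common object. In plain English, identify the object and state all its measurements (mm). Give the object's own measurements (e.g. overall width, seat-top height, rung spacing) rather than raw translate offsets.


A bed frame 1955 mm long (x) by 991 mm wide (y). Four 50×50 mm corner posts, 520 mm tall, at the corners of the footprint. Four rails of 21 mm thickness and 174 mm height run between adjacent posts with their undersides at z = 188 mm, their outer faces flush with the outside of the frame (the two x-running rails run between the posts' inner faces; the two y-running rails run between the posts' inner faces). 8 slats, each 64 mm wide (x) and 18 mm thick, lie across the top of the two x-running rails, running the full 991 mm width of the frame in y; along x they sit between the end posts with a 149 mm gap after the −x posts and between neighbouring slats, leaving 151 mm before the +x posts.


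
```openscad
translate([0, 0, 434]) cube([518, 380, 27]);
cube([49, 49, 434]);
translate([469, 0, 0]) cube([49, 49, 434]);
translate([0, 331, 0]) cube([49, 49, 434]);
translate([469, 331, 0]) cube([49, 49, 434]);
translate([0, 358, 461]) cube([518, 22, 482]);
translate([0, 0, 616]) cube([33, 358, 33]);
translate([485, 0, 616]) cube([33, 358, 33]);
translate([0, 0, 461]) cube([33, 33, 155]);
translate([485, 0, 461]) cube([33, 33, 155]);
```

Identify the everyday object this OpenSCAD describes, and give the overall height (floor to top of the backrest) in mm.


A chair. The overall height is 943 mm.

A slab on four corner posts with a tall panel at the back — a chair. The seat slab sits at z = 434 with thickness 27, and the 482 mm backrest starts at the seat top, so the overall height is 434 + 27 + 482 = 943 mm.


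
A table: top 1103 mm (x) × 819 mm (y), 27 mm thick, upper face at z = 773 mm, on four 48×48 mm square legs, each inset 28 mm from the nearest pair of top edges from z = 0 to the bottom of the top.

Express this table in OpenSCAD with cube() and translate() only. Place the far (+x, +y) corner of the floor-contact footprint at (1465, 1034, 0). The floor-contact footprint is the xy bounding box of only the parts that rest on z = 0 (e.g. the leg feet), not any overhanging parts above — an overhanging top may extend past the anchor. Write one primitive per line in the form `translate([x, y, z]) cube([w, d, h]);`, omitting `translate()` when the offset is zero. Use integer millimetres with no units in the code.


translate([390, 243, 746]) cube([1103, 819, 27]);
translate([418, 271, 0]) cube([48, 48, 746]);
translate([1417, 271, 0]) cube([48, 48, 746]);
translate([418, 986, 0]) cube([48, 48, 746]);
translate([1417, 986, 0]) cube([48, 48, 746]);


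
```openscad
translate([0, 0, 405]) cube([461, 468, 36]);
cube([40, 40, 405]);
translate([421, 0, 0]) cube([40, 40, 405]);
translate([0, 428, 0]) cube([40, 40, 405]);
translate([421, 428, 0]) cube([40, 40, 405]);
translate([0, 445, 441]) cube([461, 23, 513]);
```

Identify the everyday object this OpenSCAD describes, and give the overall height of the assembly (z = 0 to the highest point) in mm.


A chair. The overall height is 954 mm.

A slab on four corner posts with a tall panel at the back — a chair. The seat slab sits at z = 405 with thickness 36, and the 513 mm backrest starts at the seat top, so the overall height is 405 + 36 + 513 = 954 mm.


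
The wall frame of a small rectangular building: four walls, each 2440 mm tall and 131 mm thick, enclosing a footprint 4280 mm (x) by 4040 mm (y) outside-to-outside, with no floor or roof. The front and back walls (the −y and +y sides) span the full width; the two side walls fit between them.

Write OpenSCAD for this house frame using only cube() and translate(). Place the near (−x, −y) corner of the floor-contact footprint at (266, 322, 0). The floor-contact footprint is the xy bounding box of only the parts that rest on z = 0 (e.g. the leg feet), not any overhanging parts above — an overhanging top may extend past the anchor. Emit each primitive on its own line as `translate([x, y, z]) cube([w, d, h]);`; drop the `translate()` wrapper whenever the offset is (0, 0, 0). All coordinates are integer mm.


translate([266, 322, 0]) cube([4280, 131, 2440]);
translate([266, 4231, 0]) cube([4280, 131, 2440]);
translate([266, 453, 0]) cube([131, 3778, 2440]);
translate([4415, 453, 0]) cube([131, 3778, 2440]);


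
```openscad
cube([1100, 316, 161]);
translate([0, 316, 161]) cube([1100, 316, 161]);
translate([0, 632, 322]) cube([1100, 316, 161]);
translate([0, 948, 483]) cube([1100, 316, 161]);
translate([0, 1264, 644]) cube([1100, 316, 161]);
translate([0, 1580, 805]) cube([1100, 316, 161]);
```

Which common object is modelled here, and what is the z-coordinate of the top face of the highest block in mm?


A staircase. The total rise is 966 mm.

6 identical blocks, each offset up and back from the previous — a staircase. Each step is 161 mm tall and there are 6 of them, so the total rise is 6 × 161 = 966 mm.


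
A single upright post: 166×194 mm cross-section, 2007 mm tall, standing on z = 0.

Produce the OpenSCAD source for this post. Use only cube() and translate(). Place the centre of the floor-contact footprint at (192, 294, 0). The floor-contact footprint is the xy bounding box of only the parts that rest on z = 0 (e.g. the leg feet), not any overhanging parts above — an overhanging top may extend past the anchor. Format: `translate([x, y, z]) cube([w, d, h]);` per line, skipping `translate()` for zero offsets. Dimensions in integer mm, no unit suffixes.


translate([109, 197, 0]) cube([166, 194, 2007]);


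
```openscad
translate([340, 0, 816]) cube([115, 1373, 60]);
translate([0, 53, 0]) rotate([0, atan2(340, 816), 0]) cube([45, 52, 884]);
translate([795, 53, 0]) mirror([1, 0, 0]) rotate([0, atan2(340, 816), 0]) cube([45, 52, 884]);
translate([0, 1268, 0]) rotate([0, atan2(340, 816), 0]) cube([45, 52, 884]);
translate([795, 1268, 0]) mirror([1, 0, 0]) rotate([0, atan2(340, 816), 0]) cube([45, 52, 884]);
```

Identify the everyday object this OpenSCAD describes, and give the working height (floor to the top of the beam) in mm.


A sawhorse. The overall height is 876 mm.

A beam across two mirrored pairs of raked legs — a sawhorse. The beam's underside is at z = 816 (matching the legs' vertical rise in atan2(340, 816)) and the beam is 60 mm tall, so its top is at 816 + 60 = 876 mm. The raked legs top out at the beam's underside, so that is the highest point.


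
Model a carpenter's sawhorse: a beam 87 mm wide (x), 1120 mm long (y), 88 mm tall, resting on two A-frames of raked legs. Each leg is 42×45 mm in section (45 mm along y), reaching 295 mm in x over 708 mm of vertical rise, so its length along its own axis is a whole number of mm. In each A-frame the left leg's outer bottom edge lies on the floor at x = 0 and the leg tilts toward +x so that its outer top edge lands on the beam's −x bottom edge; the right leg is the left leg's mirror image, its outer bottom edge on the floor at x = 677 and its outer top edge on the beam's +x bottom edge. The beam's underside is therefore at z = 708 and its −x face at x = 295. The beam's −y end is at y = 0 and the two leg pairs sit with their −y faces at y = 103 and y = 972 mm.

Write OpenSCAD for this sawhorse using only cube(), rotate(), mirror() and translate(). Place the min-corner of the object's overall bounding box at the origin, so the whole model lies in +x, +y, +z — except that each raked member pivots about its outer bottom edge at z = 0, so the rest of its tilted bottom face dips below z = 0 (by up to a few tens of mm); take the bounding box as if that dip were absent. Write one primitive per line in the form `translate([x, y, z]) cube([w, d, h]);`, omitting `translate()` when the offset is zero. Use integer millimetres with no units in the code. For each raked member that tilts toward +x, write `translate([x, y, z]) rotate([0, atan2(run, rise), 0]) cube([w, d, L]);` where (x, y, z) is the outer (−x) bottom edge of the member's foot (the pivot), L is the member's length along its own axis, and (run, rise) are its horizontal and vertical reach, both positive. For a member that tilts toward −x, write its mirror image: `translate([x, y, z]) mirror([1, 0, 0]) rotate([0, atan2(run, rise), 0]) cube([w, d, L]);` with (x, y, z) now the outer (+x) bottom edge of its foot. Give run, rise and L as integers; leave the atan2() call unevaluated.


translate([295, 0, 708]) cube([87, 1120, 88]);
translate([0, 103, 0]) rotate([0, atan2(295, 708), 0]) cube([42, 45, 767]);
translate([677, 103, 0]) mirror([1, 0, 0]) rotate([0, atan2(295, 708), 0]) cube([42, 45, 767]);
translate([0, 972, 0]) rotate([0, atan2(295, 708), 0]) cube([42, 45, 767]);
translate([677, 972, 0]) mirror([1, 0, 0]) rotate([0, atan2(295, 708), 0]) cube([42, 45, 767]);


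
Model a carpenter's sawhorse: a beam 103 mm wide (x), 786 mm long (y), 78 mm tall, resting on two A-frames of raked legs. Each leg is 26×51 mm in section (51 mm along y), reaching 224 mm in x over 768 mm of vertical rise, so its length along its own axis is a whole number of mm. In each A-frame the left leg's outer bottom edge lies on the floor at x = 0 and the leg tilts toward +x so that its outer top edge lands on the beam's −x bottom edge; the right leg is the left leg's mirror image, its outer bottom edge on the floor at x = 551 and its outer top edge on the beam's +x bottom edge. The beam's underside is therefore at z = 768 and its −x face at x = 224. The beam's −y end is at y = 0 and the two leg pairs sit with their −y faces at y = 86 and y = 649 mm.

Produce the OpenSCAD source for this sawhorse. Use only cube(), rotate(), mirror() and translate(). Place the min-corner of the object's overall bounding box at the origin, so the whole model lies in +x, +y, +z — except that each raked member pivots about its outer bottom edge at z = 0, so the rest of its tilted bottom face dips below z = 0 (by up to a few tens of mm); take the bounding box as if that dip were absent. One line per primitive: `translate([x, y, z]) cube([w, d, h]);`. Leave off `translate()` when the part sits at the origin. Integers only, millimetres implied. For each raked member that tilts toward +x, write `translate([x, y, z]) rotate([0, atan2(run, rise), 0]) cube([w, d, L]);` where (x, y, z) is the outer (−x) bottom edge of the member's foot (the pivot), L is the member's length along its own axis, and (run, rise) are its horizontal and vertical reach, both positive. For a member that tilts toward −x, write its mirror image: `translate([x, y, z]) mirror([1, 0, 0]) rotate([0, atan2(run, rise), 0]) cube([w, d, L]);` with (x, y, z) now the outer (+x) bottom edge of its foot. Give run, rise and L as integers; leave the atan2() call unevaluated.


translate([224, 0, 768]) cube([103, 786, 78]);
translate([0, 86, 0]) rotate([0, atan2(224, 768), 0]) cube([26, 51, 800]);
translate([551, 86, 0]) mirror([1, 0, 0]) rotate([0, atan2(224, 768), 0]) cube([26, 51, 800]);
translate([0, 649, 0]) rotate([0, atan2(224, 768), 0]) cube([26, 51, 800]);
translate([551, 649, 0]) mirror([1, 0, 0]) rotate([0, atan2(224, 768), 0]) cube([26, 51, 800]);


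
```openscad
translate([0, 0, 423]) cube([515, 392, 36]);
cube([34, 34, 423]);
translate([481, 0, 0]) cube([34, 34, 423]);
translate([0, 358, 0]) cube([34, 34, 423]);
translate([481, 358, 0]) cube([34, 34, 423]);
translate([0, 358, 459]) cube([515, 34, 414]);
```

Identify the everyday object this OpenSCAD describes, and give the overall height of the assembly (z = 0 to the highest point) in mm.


A chair. The overall height is 873 mm.

A slab on four corner posts with a tall panel at the back — a chair. The seat slab sits at z = 423 with thickness 36, and the 414 mm backrest starts at the seat top, so the overall height is 423 + 36 + 414 = 873 mm.


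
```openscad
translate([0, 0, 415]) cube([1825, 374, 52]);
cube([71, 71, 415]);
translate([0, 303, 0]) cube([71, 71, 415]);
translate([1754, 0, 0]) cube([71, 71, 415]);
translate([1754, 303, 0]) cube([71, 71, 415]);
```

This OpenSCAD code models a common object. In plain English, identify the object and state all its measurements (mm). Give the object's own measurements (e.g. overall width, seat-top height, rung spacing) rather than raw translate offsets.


A bench: a 1825×374 mm seat slab, 52 mm thick, top at z = 467 mm, on four 71×71 mm square legs flush with the seat corners and standing on z = 0.


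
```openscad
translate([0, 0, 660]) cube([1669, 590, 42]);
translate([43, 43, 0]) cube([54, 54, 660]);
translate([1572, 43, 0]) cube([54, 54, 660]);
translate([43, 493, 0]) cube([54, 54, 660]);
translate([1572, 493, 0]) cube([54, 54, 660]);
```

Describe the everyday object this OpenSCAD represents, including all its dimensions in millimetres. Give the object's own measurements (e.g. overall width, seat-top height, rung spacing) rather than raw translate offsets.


A table: top 1669 mm (x) × 590 mm (y), 42 mm thick, upper face at z = 702 mm, on four 54×54 mm square legs, each inset 43 mm from the nearest pair of top edges from z = 0 to the bottom of the top.


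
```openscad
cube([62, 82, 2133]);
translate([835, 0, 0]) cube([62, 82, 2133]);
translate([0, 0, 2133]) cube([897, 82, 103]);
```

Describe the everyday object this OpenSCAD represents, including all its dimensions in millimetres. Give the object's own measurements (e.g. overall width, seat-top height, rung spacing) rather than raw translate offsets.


A door frame. The clear opening is 773 mm wide and 2133 mm high. Two 62 mm wide jambs, 82 mm deep, stand either side of the opening from the floor to the top of the opening. A 103 mm thick head sits across the top of both jambs, spanning the full outside width of the frame.


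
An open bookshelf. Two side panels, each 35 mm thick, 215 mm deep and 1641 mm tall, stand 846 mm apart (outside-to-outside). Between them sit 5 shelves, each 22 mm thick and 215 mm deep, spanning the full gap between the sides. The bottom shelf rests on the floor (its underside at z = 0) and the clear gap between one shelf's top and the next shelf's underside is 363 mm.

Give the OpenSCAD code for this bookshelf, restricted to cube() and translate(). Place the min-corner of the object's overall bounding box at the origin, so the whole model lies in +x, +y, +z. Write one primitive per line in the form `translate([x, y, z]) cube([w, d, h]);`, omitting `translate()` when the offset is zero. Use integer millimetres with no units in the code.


cube([35, 215, 1641]);
translate([811, 0, 0]) cube([35, 215, 1641]);
translate([35, 0, 0]) cube([776, 215, 22]);
translate([35, 0, 385]) cube([776, 215, 22]);
translate([35, 0, 770]) cube([776, 215, 22]);
translate([35, 0, 1155]) cube([776, 215, 22]);
translate([35, 0, 1540]) cube([776, 215, 22]);


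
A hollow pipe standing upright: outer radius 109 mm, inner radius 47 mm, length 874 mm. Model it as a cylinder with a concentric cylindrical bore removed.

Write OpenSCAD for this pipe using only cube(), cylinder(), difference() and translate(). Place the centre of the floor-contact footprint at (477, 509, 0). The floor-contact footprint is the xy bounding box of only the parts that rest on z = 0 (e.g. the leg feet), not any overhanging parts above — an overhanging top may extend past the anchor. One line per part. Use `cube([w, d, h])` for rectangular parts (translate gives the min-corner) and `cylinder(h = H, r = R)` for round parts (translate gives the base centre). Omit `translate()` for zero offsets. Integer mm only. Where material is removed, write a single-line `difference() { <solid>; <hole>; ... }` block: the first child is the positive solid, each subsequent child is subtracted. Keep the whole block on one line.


difference() { translate([477, 509, 0]) cylinder(h = 874, r = 109); translate([477, 509, 0]) cylinder(h = 874, r = 47); }


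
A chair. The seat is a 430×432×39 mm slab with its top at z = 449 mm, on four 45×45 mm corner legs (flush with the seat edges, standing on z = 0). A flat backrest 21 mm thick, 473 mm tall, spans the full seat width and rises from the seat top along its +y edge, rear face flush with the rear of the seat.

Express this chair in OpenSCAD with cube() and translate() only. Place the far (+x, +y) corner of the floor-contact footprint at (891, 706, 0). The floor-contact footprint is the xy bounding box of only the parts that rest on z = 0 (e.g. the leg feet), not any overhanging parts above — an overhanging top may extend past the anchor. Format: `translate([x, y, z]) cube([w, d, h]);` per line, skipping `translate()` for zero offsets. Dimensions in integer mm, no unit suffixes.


// leg_h = 449 - 39 = 410
translate([461, 274, 410]) cube([430, 432, 39]);
translate([461, 274, 0]) cube([45, 45, 410]);
translate([846, 274, 0]) cube([45, 45, 410]);
translate([461, 661, 0]) cube([45, 45, 410]);
translate([846, 661, 0]) cube([45, 45, 410]);
translate([461, 685, 449]) cube([430, 21, 473]);


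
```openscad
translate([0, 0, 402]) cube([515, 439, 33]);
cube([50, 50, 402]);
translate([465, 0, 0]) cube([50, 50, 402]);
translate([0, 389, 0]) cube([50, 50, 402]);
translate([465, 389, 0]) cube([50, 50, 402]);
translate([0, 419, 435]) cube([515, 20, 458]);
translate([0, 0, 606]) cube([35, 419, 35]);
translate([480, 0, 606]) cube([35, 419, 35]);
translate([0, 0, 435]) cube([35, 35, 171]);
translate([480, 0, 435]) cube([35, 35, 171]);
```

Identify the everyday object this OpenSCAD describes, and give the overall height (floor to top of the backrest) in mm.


A chair. The overall height is 893 mm.

A slab on four corner posts with a tall panel at the back — a chair. The seat slab sits at z = 402 with thickness 33, and the 458 mm backrest starts at the seat top, so the overall height is 402 + 33 + 458 = 893 mm.


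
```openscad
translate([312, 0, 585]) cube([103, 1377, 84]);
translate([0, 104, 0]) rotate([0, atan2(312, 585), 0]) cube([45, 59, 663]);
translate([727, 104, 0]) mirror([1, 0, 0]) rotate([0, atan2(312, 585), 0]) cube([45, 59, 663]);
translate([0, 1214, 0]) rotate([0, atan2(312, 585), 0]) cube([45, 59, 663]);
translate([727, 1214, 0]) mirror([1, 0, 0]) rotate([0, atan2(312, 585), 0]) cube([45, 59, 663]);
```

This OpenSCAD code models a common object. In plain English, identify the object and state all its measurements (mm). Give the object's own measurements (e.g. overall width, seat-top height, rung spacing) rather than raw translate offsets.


A sawhorse. A 103×1377×84 mm beam (x, y, z) sits on two A-frame leg pairs. Each pair is two raked legs of 45×59 mm section (59 mm along y) splaying symmetrically in x. Each leg rises 585 mm vertically over 312 mm of horizontal reach and is 663 mm long along its own axis. Every leg's outer bottom edge rests on the floor and its outer top edge meets a bottom edge of the beam — the left legs (tilting toward +x) meet the beam's −x bottom edge, the right legs (their mirror images, tilting toward −x) meet its +x bottom edge — so the leg tops tuck under the beam, the beam's underside is 585 mm above the floor, and the feet are 727 mm apart outside-to-outside with the beam centred between them. The two leg pairs are set in 104 mm from either end of the beam.


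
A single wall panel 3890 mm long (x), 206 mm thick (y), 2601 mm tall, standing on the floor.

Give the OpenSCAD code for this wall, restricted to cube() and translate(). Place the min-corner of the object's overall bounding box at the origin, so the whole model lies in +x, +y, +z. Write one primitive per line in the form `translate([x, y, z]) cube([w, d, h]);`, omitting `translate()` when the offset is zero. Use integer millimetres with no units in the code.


cube([3890, 206, 2601]);


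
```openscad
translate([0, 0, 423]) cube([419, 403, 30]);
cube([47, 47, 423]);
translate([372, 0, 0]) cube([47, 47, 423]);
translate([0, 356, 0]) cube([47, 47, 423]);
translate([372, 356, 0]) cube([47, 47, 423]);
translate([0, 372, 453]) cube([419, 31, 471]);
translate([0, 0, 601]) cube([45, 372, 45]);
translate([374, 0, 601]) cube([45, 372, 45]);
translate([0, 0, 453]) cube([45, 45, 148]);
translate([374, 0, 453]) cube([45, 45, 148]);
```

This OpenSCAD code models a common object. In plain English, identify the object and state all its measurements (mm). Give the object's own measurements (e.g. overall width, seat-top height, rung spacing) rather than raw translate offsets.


A chair. The seat is a 419×403×30 mm slab with its top at z = 453 mm, on four 47×47 mm corner legs (flush with the seat edges, standing on z = 0). A flat backrest 31 mm thick, 471 mm tall, spans the full seat width and rises from the seat top along its +y edge, rear face flush with the rear of the seat. Two armrests of 45×45 mm section run along each side from the seat's front edge to the front of the backrest, top faces 193 mm above the seat top and outer faces flush with the seat's x-edges; a 45×45 mm post under the front of each armrest stands on the seat at the front corner.


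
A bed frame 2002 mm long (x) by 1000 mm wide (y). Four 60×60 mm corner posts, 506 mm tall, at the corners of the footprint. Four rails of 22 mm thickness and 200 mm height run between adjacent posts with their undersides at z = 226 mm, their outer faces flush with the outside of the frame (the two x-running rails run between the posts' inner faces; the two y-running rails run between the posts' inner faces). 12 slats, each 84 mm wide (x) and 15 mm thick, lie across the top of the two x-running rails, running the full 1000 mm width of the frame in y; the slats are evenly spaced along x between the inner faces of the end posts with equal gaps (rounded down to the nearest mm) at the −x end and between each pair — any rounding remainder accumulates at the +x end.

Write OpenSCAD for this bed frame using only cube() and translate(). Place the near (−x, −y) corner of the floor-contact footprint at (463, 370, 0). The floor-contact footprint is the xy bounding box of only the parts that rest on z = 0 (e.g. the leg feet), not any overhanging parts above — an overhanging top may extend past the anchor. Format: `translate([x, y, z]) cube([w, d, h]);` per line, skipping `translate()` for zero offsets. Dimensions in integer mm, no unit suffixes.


translate([463, 370, 0]) cube([60, 60, 506]);
translate([463, 1310, 0]) cube([60, 60, 506]);
translate([2405, 370, 0]) cube([60, 60, 506]);
translate([2405, 1310, 0]) cube([60, 60, 506]);
translate([523, 370, 226]) cube([1882, 22, 200]);
translate([523, 1348, 226]) cube([1882, 22, 200]);
translate([463, 430, 226]) cube([22, 880, 200]);
translate([2443, 430, 226]) cube([22, 880, 200]);
translate([590, 370, 426]) cube([84, 1000, 15]);
translate([741, 370, 426]) cube([84, 1000, 15]);
translate([892, 370, 426]) cube([84, 1000, 15]);
translate([1043, 370, 426]) cube([84, 1000, 15]);
translate([1194, 370, 426]) cube([84, 1000, 15]);
translate([1345, 370, 426]) cube([84, 1000, 15]);
translate([1496, 370, 426]) cube([84, 1000, 15]);
translate([1647, 370, 426]) cube([84, 1000, 15]);
translate([1798, 370, 426]) cube([84, 1000, 15]);
translate([1949, 370, 426]) cube([84, 1000, 15]);
translate([2100, 370, 426]) cube([84, 1000, 15]);
translate([2251, 370, 426]) cube([84, 1000, 15]);


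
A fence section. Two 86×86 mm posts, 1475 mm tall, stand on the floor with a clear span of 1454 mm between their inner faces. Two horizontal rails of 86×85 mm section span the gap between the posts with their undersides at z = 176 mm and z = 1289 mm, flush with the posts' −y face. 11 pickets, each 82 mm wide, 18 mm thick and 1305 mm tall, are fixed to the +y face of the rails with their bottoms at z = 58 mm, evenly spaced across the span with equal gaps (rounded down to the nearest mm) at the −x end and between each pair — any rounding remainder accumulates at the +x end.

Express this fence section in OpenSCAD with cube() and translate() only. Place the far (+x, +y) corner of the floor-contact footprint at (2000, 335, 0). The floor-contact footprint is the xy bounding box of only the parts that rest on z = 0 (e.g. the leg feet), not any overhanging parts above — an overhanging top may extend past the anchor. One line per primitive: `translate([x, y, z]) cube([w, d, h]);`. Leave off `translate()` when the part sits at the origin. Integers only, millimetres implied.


translate([374, 249, 0]) cube([86, 86, 1475]);
translate([1914, 249, 0]) cube([86, 86, 1475]);
translate([460, 249, 176]) cube([1454, 86, 85]);
translate([460, 249, 1289]) cube([1454, 86, 85]);
translate([506, 335, 58]) cube([82, 18, 1305]);
translate([634, 335, 58]) cube([82, 18, 1305]);
translate([762, 335, 58]) cube([82, 18, 1305]);
translate([890, 335, 58]) cube([82, 18, 1305]);
translate([1018, 335, 58]) cube([82, 18, 1305]);
translate([1146, 335, 58]) cube([82, 18, 1305]);
translate([1274, 335, 58]) cube([82, 18, 1305]);
translate([1402, 335, 58]) cube([82, 18, 1305]);
translate([1530, 335, 58]) cube([82, 18, 1305]);
translate([1658, 335, 58]) cube([82, 18, 1305]);
translate([1786, 335, 58]) cube([82, 18, 1305]);
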